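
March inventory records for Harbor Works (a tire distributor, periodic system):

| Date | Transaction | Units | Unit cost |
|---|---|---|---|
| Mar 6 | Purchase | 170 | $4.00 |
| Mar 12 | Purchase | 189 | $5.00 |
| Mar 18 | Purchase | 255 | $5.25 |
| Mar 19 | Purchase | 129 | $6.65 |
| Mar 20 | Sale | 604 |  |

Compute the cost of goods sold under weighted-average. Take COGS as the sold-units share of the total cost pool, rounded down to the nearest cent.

Mar 20, sell 604: 604/743 × $3,821.60 → $3,106.65
Ending inventory (cost pool remaining) = $714.95

COGS = $3,106.65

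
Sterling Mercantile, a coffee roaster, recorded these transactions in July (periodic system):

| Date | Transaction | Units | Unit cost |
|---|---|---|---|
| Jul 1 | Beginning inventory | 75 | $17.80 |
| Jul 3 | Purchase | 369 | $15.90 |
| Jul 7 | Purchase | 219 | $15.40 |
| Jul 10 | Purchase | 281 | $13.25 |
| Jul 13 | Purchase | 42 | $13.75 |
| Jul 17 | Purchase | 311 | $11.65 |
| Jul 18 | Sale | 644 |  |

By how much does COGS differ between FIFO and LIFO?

$2,204.20

FIFO COGS: 75 @ $17.80 + 369 @ $15.90 + 200 @ $15.40 = $10,282.10
LIFO COGS: 311 @ $11.65 + 42 @ $13.75 + 281 @ $13.25 + 10 @ $15.40 = $8,077.90
Difference = |$10,282.10 − $8,077.90| = $2,204.20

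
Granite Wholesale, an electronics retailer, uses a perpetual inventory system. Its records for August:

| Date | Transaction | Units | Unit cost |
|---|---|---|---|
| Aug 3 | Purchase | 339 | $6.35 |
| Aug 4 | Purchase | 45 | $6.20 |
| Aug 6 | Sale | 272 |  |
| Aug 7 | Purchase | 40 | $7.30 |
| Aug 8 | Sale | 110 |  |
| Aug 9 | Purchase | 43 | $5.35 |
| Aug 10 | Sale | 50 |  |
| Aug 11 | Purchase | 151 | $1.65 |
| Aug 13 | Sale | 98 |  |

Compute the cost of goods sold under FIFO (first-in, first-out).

COGS = $3,057.65

Aug 6, 272 sold [FIFO — oldest first]: 272 @ $6.35 = $1,727.20
Aug 8, 110 sold [FIFO — oldest first]: 67 @ $6.35 + 43 @ $6.20 = $692.05
Aug 10, 50 sold [FIFO — oldest first]: 2 @ $6.20 + 40 @ $7.30 + 8 @ $5.35 = $347.20
Aug 13, 98 sold [FIFO — oldest first]: 35 @ $5.35 + 63 @ $1.65 = $291.20
Total COGS = $1,727.20 + $692.05 + $347.20 + $291.20 = $3,057.65
Ending inventory: 88 @ $1.65 = $145.20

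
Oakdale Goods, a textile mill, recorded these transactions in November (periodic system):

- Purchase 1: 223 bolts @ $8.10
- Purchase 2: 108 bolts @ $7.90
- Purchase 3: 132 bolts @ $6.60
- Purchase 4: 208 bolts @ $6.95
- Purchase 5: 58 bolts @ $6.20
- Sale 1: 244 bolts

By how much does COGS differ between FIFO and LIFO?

$319.90

FIFO COGS: 223 @ $8.10 + 21 @ $7.90 = $1,972.20
LIFO COGS: 58 @ $6.20 + 186 @ $6.95 = $1,652.30
Difference = |$1,972.20 − $1,652.30| = $319.90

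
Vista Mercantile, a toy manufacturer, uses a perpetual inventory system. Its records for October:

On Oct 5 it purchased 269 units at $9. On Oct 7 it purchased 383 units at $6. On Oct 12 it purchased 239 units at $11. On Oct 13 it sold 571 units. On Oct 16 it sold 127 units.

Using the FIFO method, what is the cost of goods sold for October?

Oct 13, 571 sold [FIFO — oldest first]: 269 @ $9 + 302 @ $6 = $4,233
Oct 16, 127 sold [FIFO — oldest first]: 81 @ $6 + 46 @ $11 = $992
Total COGS = $4,233 + $992 = $5,225
Ending inventory: 193 @ $11 = $2,123

COGS = $5,225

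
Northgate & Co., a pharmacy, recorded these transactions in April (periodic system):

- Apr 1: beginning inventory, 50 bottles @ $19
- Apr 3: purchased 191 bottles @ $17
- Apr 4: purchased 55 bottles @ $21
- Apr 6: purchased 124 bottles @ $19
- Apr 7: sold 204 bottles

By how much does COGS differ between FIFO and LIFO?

$368

FIFO COGS: 50 @ $19 + 154 @ $17 = $3,568
LIFO COGS: 124 @ $19 + 55 @ $21 + 25 @ $17 = $3,936
Difference = |$3,568 − $3,936| = $368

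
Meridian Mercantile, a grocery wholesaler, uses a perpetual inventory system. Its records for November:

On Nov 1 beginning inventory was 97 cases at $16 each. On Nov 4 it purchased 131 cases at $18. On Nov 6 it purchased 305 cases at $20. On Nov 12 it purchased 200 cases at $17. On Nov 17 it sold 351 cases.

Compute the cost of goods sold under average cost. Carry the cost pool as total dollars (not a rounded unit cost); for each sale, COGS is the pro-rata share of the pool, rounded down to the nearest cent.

After Nov 1: 97 on hand, pool $1,552.00 (≈ $16.0000 each)
After Nov 4: 228 on hand, pool $3,910.00 (≈ $17.1491 each)
After Nov 6: 533 on hand, pool $10,010.00 (≈ $18.7805 each)
After Nov 12: 733 on hand, pool $13,410.00 (≈ $18.2947 each)
Nov 17, sell 351: 351/733 × $13,410.00 → $6,421.43
Ending inventory (cost pool remaining) = $6,988.57

COGS = $6,421.43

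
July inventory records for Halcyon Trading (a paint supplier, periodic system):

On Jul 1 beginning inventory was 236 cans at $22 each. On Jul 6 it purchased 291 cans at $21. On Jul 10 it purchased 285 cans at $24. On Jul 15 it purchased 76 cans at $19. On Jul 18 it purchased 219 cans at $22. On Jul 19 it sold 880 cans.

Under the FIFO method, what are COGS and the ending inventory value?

COGS = $19,435; ending inventory = $4,970

Jul 19, 880 sold [FIFO — oldest first]: 236 @ $22 + 291 @ $21 + 285 @ $24 + 68 @ $19 = $19,435
Ending inventory: 8 @ $19 + 219 @ $22 = $4,970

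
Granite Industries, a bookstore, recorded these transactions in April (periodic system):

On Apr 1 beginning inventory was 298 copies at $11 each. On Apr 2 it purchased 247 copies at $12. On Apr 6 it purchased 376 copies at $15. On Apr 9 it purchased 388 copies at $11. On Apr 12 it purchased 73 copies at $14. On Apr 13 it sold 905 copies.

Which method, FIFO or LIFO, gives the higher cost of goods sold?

LIFO

FIFO COGS: 298 @ $11 + 247 @ $12 + 360 @ $15 = $11,642
LIFO COGS: 73 @ $14 + 388 @ $11 + 376 @ $15 + 68 @ $12 = $11,746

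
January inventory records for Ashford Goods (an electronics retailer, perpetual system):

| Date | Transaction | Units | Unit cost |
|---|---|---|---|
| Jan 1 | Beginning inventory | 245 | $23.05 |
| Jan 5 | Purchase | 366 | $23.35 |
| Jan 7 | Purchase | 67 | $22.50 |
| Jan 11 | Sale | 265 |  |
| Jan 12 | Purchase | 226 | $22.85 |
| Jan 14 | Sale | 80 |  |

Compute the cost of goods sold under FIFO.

Jan 11, 265 sold [FIFO — oldest first]: 245 @ $23.05 + 20 @ $23.35 = $6,114.25
Jan 14, 80 sold [FIFO — oldest first]: 80 @ $23.35 = $1,868.00
Total COGS = $6,114.25 + $1,868.00 = $7,982.25
Ending inventory: 266 @ $23.35 + 67 @ $22.50 + 226 @ $22.85 = $12,882.70
Check: goods available $20,864.95 = COGS $7,982.25 + ending $12,882.70

COGS = $7,982.25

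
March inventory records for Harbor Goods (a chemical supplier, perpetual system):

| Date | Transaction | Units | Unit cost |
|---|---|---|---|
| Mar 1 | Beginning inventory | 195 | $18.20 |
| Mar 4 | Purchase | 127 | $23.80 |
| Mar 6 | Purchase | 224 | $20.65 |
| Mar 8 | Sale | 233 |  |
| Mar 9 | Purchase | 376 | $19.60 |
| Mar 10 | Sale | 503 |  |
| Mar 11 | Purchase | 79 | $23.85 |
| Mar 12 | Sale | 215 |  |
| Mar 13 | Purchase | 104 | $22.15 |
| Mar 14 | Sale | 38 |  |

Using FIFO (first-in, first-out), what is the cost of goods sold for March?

Mar 8, 233 sold [FIFO — oldest first]: 195 @ $18.20 + 38 @ $23.80 = $4,453.40
Mar 10, 503 sold [FIFO — oldest first]: 89 @ $23.80 + 224 @ $20.65 + 190 @ $19.60 = $10,467.80
Mar 12, 215 sold [FIFO — oldest first]: 186 @ $19.60 + 29 @ $23.85 = $4,337.25
Mar 14, 38 sold [FIFO — oldest first]: 38 @ $23.85 = $906.30
Total COGS = $4,453.40 + $10,467.80 + $4,337.25 + $906.30 = $20,164.75
Ending inventory: 12 @ $23.85 + 104 @ $22.15 = $2,589.80

COGS = $20,164.75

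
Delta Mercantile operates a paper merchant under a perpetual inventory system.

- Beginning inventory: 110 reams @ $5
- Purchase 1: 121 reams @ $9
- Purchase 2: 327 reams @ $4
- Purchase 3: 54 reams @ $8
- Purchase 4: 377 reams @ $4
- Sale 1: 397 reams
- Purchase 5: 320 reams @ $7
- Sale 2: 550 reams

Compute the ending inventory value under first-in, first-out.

Sale 1 (397) [FIFO — oldest first]: 110 @ $5 + 121 @ $9 + 166 @ $4 = $2,303
Sale 2 (550) [FIFO — oldest first]: 161 @ $4 + 54 @ $8 + 335 @ $4 = $2,416
Total COGS = $2,303 + $2,416 = $4,719
Ending inventory: 42 @ $4 + 320 @ $7 = $2,408
Check: goods available $7,127 = COGS $4,719 + ending $2,408

Ending inventory = $2,408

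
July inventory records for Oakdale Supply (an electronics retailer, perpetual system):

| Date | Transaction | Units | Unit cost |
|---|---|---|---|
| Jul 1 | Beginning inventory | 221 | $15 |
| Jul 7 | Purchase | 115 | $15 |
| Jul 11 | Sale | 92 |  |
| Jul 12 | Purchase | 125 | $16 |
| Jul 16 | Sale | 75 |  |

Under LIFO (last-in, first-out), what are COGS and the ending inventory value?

Jul 11, 92 sold [LIFO — newest first]: 92 @ $15 = $1,380
Jul 16, 75 sold [LIFO — newest first]: 75 @ $16 = $1,200
Total COGS = $1,380 + $1,200 = $2,580
Ending inventory: 221 @ $15 + 23 @ $15 + 50 @ $16 = $4,460

COGS = $2,580; ending inventory = $4,460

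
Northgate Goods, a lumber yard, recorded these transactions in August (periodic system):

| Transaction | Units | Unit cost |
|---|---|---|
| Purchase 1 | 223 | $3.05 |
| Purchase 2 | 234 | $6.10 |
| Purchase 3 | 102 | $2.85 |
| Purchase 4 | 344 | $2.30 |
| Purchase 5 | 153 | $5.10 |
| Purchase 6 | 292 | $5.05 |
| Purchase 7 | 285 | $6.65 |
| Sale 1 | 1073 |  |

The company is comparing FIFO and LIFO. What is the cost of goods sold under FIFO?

FIFO COGS: 223 @ $3.05 + 234 @ $6.10 + 102 @ $2.85 + 344 @ $2.30 + 153 @ $5.10 + 17 @ $5.05 = $4,055.60
LIFO COGS: 285 @ $6.65 + 292 @ $5.05 + 153 @ $5.10 + 343 @ $2.30 = $4,939.05

COGS = $4,055.60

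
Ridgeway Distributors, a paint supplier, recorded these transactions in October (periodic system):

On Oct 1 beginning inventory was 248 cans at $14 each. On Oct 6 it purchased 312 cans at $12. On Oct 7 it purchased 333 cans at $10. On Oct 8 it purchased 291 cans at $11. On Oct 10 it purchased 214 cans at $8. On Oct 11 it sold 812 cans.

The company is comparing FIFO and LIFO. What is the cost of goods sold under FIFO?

FIFO COGS: 248 @ $14 + 312 @ $12 + 252 @ $10 = $9,736
LIFO COGS: 214 @ $8 + 291 @ $11 + 307 @ $10 = $7,983

COGS = $9,736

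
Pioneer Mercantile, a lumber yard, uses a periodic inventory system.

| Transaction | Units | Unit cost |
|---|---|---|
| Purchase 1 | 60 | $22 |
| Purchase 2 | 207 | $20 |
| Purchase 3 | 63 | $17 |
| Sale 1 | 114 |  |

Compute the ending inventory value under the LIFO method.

Ending inventory = $4,440

Sale 1 (114) [LIFO — newest first]: 63 @ $17 + 51 @ $20 = $2,091
Ending inventory: 60 @ $22 + 156 @ $20 = $4,440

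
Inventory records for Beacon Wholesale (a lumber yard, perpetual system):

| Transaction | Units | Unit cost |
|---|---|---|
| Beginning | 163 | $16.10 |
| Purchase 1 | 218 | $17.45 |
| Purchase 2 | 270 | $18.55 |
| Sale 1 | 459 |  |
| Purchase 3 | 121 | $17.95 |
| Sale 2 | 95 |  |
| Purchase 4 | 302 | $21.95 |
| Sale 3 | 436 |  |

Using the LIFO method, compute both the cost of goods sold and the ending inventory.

COGS = $18,885.35; ending inventory = $1,352.40

Sale 1 (459) [LIFO — newest first]: 270 @ $18.55 + 189 @ $17.45 = $8,306.55
Sale 2 (95) [LIFO — newest first]: 95 @ $17.95 = $1,705.25
Sale 3 (436) [LIFO — newest first]: 302 @ $21.95 + 26 @ $17.95 + 29 @ $17.45 + 79 @ $16.10 = $8,873.55
Total COGS = $8,306.55 + $1,705.25 + $8,873.55 = $18,885.35
Ending inventory: 84 @ $16.10 = $1,352.40
Check: goods available $20,237.75 = COGS $18,885.35 + ending $1,352.40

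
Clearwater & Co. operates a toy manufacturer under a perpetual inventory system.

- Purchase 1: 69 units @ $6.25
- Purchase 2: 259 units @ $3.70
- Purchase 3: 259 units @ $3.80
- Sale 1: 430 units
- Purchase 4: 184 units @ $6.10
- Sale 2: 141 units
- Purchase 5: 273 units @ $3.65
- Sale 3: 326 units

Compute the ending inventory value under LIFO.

Ending inventory = $719.85

Sale 1 (430) [LIFO — newest first]: 259 @ $3.80 + 171 @ $3.70 = $1,616.90
Sale 2 (141) [LIFO — newest first]: 141 @ $6.10 = $860.10
Sale 3 (326) [LIFO — newest first]: 273 @ $3.65 + 43 @ $6.10 + 10 @ $3.70 = $1,295.75
Total COGS = $1,616.90 + $860.10 + $1,295.75 = $3,772.75
Ending inventory: 69 @ $6.25 + 78 @ $3.70 = $719.85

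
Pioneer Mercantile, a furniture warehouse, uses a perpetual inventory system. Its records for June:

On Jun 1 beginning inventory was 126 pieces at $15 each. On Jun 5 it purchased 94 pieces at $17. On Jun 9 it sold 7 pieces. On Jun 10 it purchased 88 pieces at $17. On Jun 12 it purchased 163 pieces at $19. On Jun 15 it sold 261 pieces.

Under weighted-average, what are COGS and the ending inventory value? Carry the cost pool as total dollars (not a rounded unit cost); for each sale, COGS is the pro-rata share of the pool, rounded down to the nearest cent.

COGS = $4,594.11; ending inventory = $3,486.89

After Jun 1: 126 on hand, pool $1,890.00 (≈ $15.0000 each)
After Jun 5: 220 on hand, pool $3,488.00 (≈ $15.8545 each)
Jun 9, sell 7: 7/220 × $3,488.00 → $110.98
After Jun 10: 301 on hand, pool $4,873.02 (≈ $16.1894 each)
After Jun 12: 464 on hand, pool $7,970.02 (≈ $17.1768 each)
Jun 15, sell 261: 261/464 × $7,970.02 → $4,483.13
Total COGS = $110.98 + $4,483.13 = $4,594.11
Ending inventory (cost pool remaining) = $3,486.89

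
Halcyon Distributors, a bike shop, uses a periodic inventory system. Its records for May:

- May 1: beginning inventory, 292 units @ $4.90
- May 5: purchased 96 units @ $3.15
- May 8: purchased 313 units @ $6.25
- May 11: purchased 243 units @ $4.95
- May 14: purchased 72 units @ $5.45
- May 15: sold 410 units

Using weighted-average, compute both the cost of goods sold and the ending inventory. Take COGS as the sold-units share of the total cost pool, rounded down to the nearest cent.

May 15, sell 410: 410/1016 × $5,284.70 → $2,132.60
Ending inventory (cost pool remaining) = $3,152.10

COGS = $2,132.60; ending inventory = $3,152.10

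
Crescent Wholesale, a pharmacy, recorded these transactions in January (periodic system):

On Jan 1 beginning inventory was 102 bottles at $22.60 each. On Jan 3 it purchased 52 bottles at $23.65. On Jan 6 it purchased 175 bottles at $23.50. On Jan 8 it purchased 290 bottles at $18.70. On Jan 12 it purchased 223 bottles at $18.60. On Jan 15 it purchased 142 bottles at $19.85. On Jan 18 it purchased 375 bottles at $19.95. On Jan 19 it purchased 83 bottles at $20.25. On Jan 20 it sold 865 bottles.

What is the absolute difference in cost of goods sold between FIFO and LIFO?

$760.95

FIFO COGS: 102 @ $22.60 + 52 @ $23.65 + 175 @ $23.50 + 290 @ $18.70 + 223 @ $18.60 + 23 @ $19.85 = $17,674.85
LIFO COGS: 83 @ $20.25 + 375 @ $19.95 + 142 @ $19.85 + 223 @ $18.60 + 42 @ $18.70 = $16,913.90
Difference = |$17,674.85 − $16,913.90| = $760.95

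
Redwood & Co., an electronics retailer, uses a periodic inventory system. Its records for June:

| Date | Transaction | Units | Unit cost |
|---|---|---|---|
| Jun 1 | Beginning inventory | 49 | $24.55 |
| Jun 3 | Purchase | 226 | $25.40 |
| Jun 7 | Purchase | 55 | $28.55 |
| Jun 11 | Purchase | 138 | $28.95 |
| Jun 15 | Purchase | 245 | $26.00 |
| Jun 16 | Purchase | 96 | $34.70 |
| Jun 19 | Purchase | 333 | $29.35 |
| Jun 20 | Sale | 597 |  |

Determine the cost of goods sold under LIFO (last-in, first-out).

COGS = $17,472.75

Jun 20, 597 sold [LIFO — newest first]: 333 @ $29.35 + 96 @ $34.70 + 168 @ $26.00 = $17,472.75
Ending inventory: 49 @ $24.55 + 226 @ $25.40 + 55 @ $28.55 + 138 @ $28.95 + 77 @ $26.00 = $14,510.70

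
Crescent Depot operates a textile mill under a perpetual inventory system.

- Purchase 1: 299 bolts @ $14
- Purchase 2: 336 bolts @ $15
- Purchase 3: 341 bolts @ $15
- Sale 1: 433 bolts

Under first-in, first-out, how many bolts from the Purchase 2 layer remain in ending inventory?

202

Sale 1 (433) [FIFO — oldest first]: 299 @ $14 + 134 @ $15 = $6,196
Ending inventory: 202 @ $15 + 341 @ $15 = $8,145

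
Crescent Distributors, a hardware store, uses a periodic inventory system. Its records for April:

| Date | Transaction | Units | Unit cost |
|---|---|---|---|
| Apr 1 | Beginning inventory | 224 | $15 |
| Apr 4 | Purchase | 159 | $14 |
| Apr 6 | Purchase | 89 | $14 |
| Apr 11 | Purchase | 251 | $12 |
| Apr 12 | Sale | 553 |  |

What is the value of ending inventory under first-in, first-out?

Apr 12, 553 sold [FIFO — oldest first]: 224 @ $15 + 159 @ $14 + 89 @ $14 + 81 @ $12 = $7,804
Ending inventory: 170 @ $12 = $2,040

Ending inventory = $2,040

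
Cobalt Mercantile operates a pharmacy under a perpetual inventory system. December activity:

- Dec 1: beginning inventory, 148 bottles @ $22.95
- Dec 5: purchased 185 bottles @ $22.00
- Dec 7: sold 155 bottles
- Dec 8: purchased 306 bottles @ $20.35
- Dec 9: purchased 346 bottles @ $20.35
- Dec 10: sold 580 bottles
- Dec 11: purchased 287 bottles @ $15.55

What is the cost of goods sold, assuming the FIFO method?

Dec 7, 155 sold [FIFO — oldest first]: 148 @ $22.95 + 7 @ $22.00 = $3,550.60
Dec 10, 580 sold [FIFO — oldest first]: 178 @ $22.00 + 306 @ $20.35 + 96 @ $20.35 = $12,096.70
Total COGS = $3,550.60 + $12,096.70 = $15,647.30
Ending inventory: 250 @ $20.35 + 287 @ $15.55 = $9,550.35
Check: goods available $25,197.65 = COGS $15,647.30 + ending $9,550.35

COGS = $15,647.30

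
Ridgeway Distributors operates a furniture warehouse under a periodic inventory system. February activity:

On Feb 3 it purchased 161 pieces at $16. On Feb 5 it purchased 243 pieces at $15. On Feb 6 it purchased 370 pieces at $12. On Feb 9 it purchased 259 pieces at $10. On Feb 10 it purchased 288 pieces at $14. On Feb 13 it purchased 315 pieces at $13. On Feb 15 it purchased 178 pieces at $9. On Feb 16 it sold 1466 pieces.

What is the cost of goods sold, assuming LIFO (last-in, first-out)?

Feb 16, 1466 sold [LIFO — newest first]: 178 @ $9 + 315 @ $13 + 288 @ $14 + 259 @ $10 + 370 @ $12 + 56 @ $15 = $17,599
Ending inventory: 161 @ $16 + 187 @ $15 = $5,381

COGS = $17,599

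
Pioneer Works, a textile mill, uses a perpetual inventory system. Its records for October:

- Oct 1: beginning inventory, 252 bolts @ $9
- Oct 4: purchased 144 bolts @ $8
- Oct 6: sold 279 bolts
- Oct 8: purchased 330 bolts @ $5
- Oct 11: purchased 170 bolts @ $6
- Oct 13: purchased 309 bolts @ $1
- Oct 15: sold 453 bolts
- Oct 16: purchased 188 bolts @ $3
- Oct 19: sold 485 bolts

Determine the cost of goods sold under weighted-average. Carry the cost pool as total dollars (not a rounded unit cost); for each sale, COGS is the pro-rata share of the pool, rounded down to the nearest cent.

After Oct 1: 252 on hand, pool $2,268.00 (≈ $9.0000 each)
After Oct 4: 396 on hand, pool $3,420.00 (≈ $8.6364 each)
Oct 6, sell 279: 279/396 × $3,420.00 → $2,409.54
After Oct 8: 447 on hand, pool $2,660.46 (≈ $5.9518 each)
After Oct 11: 617 on hand, pool $3,680.46 (≈ $5.9651 each)
After Oct 13: 926 on hand, pool $3,989.46 (≈ $4.3083 each)
Oct 15, sell 453: 453/926 × $3,989.46 → $1,951.64
After Oct 16: 661 on hand, pool $2,601.82 (≈ $3.9362 each)
Oct 19, sell 485: 485/661 × $2,601.82 → $1,909.05
Total COGS = $2,409.54 + $1,951.64 + $1,909.05 = $6,270.23
Ending inventory (cost pool remaining) = $692.77

COGS = $6,270.23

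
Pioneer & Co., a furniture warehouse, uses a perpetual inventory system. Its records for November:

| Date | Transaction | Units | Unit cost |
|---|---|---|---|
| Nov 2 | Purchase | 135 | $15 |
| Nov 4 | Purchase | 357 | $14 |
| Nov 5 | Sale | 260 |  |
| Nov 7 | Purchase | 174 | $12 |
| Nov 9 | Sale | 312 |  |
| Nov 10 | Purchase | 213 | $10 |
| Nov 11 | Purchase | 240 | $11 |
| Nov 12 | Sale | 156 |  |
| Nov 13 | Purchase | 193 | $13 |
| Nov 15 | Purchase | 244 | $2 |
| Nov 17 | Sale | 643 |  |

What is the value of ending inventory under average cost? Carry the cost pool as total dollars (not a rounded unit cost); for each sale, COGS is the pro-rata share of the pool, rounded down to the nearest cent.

After Nov 2: 135 on hand, pool $2,025.00 (≈ $15.0000 each)
After Nov 4: 492 on hand, pool $7,023.00 (≈ $14.2744 each)
Nov 5, sell 260: 260/492 × $7,023.00 → $3,711.34
After Nov 7: 406 on hand, pool $5,399.66 (≈ $13.2997 each)
Nov 9, sell 312: 312/406 × $5,399.66 → $4,149.49
After Nov 10: 307 on hand, pool $3,380.17 (≈ $11.0103 each)
After Nov 11: 547 on hand, pool $6,020.17 (≈ $11.0058 each)
Nov 12, sell 156: 156/547 × $6,020.17 → $1,716.90
After Nov 13: 584 on hand, pool $6,812.27 (≈ $11.6648 each)
After Nov 15: 828 on hand, pool $7,300.27 (≈ $8.8168 each)
Nov 17, sell 643: 643/828 × $7,300.27 → $5,669.17
Total COGS = $3,711.34 + $4,149.49 + $1,716.90 + $5,669.17 = $15,246.90
Ending inventory (cost pool remaining) = $1,631.10

Ending inventory = $1,631.10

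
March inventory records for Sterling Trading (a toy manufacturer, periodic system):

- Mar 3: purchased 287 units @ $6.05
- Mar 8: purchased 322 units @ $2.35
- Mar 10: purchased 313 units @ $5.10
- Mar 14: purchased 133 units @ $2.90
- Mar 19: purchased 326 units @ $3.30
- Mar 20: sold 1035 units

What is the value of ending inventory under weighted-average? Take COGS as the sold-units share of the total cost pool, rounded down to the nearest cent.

Ending inventory = $1,390.73

Mar 20, sell 1035: 1035/1381 × $5,550.85 → $4,160.12
Ending inventory (cost pool remaining) = $1,390.73
Check: goods available $5,550.85 = COGS $4,160.12 + ending $1,390.73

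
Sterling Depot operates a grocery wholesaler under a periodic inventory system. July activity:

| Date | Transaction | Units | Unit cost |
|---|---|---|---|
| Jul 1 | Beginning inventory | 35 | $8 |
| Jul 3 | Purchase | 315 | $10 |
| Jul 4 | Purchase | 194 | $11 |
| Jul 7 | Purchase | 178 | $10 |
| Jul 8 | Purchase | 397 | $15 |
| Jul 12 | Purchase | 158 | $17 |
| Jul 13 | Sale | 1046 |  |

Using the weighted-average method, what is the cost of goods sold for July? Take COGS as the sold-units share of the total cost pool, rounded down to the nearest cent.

COGS = $13,093.42

Jul 13, sell 1046: 1046/1277 × $15,985.00 → $13,093.42
Ending inventory (cost pool remaining) = $2,891.58
Check: goods available $15,985.00 = COGS $13,093.42 + ending $2,891.58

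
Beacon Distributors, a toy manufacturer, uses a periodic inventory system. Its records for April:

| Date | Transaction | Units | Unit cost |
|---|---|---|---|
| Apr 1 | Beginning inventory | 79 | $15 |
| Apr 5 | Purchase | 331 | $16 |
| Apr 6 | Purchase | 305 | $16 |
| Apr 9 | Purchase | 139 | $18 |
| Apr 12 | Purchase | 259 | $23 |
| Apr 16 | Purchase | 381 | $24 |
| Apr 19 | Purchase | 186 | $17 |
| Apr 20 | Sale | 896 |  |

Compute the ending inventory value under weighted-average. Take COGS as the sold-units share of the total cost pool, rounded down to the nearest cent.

Apr 20, sell 896: 896/1680 × $32,126.00 → $17,133.86
Ending inventory (cost pool remaining) = $14,992.14

Ending inventory = $14,992.14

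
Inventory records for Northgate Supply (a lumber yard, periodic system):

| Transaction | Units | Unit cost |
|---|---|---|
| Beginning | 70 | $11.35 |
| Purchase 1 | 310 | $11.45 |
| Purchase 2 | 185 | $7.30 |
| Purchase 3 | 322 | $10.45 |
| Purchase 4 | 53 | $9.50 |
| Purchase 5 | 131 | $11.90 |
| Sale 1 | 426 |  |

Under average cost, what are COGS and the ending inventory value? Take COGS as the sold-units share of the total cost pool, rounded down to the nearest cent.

COGS = $4,423.79; ending inventory = $6,698.01

Sale 1, sell 426: 426/1071 × $11,121.80 → $4,423.79
Ending inventory (cost pool remaining) = $6,698.01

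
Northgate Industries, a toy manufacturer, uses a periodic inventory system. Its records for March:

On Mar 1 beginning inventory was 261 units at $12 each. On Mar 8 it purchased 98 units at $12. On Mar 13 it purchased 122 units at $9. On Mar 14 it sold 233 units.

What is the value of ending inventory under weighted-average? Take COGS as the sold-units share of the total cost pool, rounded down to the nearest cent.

Ending inventory = $2,787.30

Mar 14, sell 233: 233/481 × $5,406.00 → $2,618.70
Ending inventory (cost pool remaining) = $2,787.30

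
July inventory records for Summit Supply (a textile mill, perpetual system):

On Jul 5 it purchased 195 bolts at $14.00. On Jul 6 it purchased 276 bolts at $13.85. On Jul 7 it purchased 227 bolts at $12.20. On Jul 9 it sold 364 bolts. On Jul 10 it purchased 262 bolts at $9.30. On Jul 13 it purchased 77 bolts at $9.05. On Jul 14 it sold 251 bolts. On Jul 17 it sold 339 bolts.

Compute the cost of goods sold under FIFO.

Jul 9, 364 sold [FIFO — oldest first]: 195 @ $14.00 + 169 @ $13.85 = $5,070.65
Jul 14, 251 sold [FIFO — oldest first]: 107 @ $13.85 + 144 @ $12.20 = $3,238.75
Jul 17, 339 sold [FIFO — oldest first]: 83 @ $12.20 + 256 @ $9.30 = $3,393.40
Total COGS = $5,070.65 + $3,238.75 + $3,393.40 = $11,702.80
Ending inventory: 6 @ $9.30 + 77 @ $9.05 = $752.65

COGS = $11,702.80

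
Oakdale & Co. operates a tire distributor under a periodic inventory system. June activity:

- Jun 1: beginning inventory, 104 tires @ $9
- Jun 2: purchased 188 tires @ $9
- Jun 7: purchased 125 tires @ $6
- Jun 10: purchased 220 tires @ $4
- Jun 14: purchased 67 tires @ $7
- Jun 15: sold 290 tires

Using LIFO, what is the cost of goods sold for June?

COGS = $1,367

Jun 15, 290 sold [LIFO — newest first]: 67 @ $7 + 220 @ $4 + 3 @ $6 = $1,367
Ending inventory: 104 @ $9 + 188 @ $9 + 122 @ $6 = $3,360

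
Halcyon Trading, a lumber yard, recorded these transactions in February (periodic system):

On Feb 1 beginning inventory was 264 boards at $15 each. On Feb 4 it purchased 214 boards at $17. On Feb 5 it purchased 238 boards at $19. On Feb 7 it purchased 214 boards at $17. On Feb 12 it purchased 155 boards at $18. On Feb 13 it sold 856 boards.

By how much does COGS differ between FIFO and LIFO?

FIFO COGS: 264 @ $15 + 214 @ $17 + 238 @ $19 + 140 @ $17 = $14,500
LIFO COGS: 155 @ $18 + 214 @ $17 + 238 @ $19 + 214 @ $17 + 35 @ $15 = $15,113
Difference = |$14,500 − $15,113| = $613

$613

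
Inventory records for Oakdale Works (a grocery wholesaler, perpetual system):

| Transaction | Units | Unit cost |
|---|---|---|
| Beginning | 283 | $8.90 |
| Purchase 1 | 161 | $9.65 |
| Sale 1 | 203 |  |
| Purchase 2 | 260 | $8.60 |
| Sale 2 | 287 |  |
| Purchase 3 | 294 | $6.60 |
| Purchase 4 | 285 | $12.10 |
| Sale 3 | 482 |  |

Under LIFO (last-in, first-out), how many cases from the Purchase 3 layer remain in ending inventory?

Sale 1 (203) [LIFO — newest first]: 161 @ $9.65 + 42 @ $8.90 = $1,927.45
Sale 2 (287) [LIFO — newest first]: 260 @ $8.60 + 27 @ $8.90 = $2,476.30
Sale 3 (482) [LIFO — newest first]: 285 @ $12.10 + 197 @ $6.60 = $4,748.70
Total COGS = $1,927.45 + $2,476.30 + $4,748.70 = $9,152.45
Ending inventory: 214 @ $8.90 + 97 @ $6.60 = $2,544.80

97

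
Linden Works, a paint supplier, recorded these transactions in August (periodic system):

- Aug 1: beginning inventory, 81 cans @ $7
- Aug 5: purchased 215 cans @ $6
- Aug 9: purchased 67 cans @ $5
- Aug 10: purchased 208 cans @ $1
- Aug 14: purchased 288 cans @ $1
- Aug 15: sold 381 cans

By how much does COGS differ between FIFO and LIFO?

$1,829

FIFO COGS: 81 @ $7 + 215 @ $6 + 67 @ $5 + 18 @ $1 = $2,210
LIFO COGS: 288 @ $1 + 93 @ $1 = $381
Difference = |$2,210 − $381| = $1,829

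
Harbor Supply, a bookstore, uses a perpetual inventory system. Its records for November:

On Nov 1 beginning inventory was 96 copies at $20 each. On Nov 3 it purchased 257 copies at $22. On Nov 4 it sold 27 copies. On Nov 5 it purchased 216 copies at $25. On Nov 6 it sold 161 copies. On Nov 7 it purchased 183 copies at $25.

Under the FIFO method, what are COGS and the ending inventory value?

COGS = $3,944; ending inventory = $13,605

Nov 4, 27 sold [FIFO — oldest first]: 27 @ $20 = $540
Nov 6, 161 sold [FIFO — oldest first]: 69 @ $20 + 92 @ $22 = $3,404
Total COGS = $540 + $3,404 = $3,944
Ending inventory: 165 @ $22 + 216 @ $25 + 183 @ $25 = $13,605
Check: goods available $17,549 = COGS $3,944 + ending $13,605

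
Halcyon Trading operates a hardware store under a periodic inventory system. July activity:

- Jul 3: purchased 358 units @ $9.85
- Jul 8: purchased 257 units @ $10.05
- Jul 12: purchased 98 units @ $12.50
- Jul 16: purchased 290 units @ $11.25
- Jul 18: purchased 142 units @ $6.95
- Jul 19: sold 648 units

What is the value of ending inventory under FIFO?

Ending inventory = $5,061.90

Jul 19, 648 sold [FIFO — oldest first]: 358 @ $9.85 + 257 @ $10.05 + 33 @ $12.50 = $6,521.65
Ending inventory: 65 @ $12.50 + 290 @ $11.25 + 142 @ $6.95 = $5,061.90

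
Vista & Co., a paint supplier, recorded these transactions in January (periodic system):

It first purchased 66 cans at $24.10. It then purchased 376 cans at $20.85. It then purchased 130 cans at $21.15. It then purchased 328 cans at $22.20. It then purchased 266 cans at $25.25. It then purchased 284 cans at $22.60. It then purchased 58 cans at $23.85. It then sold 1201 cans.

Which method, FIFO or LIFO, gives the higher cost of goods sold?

LIFO

FIFO COGS: 66 @ $24.10 + 376 @ $20.85 + 130 @ $21.15 + 328 @ $22.20 + 266 @ $25.25 + 35 @ $22.60 = $26,968.80
LIFO COGS: 58 @ $23.85 + 284 @ $22.60 + 266 @ $25.25 + 328 @ $22.20 + 130 @ $21.15 + 135 @ $20.85 = $27,364.05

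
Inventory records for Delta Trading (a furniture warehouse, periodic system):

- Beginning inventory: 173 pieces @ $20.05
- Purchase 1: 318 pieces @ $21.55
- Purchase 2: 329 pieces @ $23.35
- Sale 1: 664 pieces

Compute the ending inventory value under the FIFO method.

Ending inventory = $3,642.60

Sale 1 (664) [FIFO — oldest first]: 173 @ $20.05 + 318 @ $21.55 + 173 @ $23.35 = $14,361.10
Ending inventory: 156 @ $23.35 = $3,642.60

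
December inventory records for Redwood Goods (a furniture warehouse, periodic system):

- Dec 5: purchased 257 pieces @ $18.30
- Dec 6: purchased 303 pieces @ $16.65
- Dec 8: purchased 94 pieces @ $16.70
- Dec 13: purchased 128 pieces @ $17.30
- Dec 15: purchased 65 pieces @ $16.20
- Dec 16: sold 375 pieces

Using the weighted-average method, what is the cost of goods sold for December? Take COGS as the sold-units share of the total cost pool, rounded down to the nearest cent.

Dec 16, sell 375: 375/847 × $14,585.25 → $6,457.46
Ending inventory (cost pool remaining) = $8,127.79

COGS = $6,457.46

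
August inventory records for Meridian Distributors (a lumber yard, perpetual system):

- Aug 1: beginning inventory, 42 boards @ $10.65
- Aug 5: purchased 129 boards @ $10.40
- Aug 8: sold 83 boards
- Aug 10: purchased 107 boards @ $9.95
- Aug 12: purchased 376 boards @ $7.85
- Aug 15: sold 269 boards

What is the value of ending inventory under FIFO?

Aug 8, 83 sold [FIFO — oldest first]: 42 @ $10.65 + 41 @ $10.40 = $873.70
Aug 15, 269 sold [FIFO — oldest first]: 88 @ $10.40 + 107 @ $9.95 + 74 @ $7.85 = $2,560.75
Total COGS = $873.70 + $2,560.75 = $3,434.45
Ending inventory: 302 @ $7.85 = $2,370.70

Ending inventory = $2,370.70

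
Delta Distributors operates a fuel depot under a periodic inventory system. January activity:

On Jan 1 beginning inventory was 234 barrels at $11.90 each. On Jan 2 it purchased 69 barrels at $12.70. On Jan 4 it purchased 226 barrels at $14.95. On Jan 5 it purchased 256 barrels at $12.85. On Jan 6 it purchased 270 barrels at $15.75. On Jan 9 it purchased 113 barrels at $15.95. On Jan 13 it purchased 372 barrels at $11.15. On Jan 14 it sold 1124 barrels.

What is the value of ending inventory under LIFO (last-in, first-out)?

Jan 14, 1124 sold [LIFO — newest first]: 372 @ $11.15 + 113 @ $15.95 + 270 @ $15.75 + 256 @ $12.85 + 113 @ $14.95 = $15,181.60
Ending inventory: 234 @ $11.90 + 69 @ $12.70 + 113 @ $14.95 = $5,350.25
Check: goods available $20,531.85 = COGS $15,181.60 + ending $5,350.25

Ending inventory = $5,350.25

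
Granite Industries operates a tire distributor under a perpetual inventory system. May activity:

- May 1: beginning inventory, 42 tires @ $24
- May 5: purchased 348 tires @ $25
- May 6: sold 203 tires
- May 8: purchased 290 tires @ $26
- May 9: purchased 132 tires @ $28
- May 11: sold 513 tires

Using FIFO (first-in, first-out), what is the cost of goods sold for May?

COGS = $18,256

May 6, 203 sold [FIFO — oldest first]: 42 @ $24 + 161 @ $25 = $5,033
May 11, 513 sold [FIFO — oldest first]: 187 @ $25 + 290 @ $26 + 36 @ $28 = $13,223
Total COGS = $5,033 + $13,223 = $18,256
Ending inventory: 96 @ $28 = $2,688
Check: goods available $20,944 = COGS $18,256 + ending $2,688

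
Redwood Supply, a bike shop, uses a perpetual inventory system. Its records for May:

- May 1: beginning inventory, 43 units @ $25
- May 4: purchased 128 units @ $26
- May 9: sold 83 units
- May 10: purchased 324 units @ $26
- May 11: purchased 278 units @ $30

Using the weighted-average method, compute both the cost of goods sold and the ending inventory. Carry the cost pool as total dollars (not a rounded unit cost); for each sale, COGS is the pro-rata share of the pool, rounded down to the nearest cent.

COGS = $2,137.12; ending inventory = $19,029.88

After May 1: 43 on hand, pool $1,075.00 (≈ $25.0000 each)
After May 4: 171 on hand, pool $4,403.00 (≈ $25.7485 each)
May 9, sell 83: 83/171 × $4,403.00 → $2,137.12
After May 10: 412 on hand, pool $10,689.88 (≈ $25.9463 each)
After May 11: 690 on hand, pool $19,029.88 (≈ $27.5795 each)
Ending inventory (cost pool remaining) = $19,029.88
Check: goods available $21,167.00 = COGS $2,137.12 + ending $19,029.88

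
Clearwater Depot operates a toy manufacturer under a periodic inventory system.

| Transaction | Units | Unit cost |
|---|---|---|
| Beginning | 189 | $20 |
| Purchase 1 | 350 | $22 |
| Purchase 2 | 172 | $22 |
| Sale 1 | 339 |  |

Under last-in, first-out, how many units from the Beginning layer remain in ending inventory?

Sale 1 (339) [LIFO — newest first]: 172 @ $22 + 167 @ $22 = $7,458
Ending inventory: 189 @ $20 + 183 @ $22 = $7,806

189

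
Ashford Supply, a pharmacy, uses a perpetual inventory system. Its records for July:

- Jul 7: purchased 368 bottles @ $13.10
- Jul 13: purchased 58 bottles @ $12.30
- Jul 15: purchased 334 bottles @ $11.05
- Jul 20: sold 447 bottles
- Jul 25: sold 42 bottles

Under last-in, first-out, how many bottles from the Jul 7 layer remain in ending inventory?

Jul 20, 447 sold [LIFO — newest first]: 334 @ $11.05 + 58 @ $12.30 + 55 @ $13.10 = $5,124.60
Jul 25, 42 sold [LIFO — newest first]: 42 @ $13.10 = $550.20
Total COGS = $5,124.60 + $550.20 = $5,674.80
Ending inventory: 271 @ $13.10 = $3,550.10

271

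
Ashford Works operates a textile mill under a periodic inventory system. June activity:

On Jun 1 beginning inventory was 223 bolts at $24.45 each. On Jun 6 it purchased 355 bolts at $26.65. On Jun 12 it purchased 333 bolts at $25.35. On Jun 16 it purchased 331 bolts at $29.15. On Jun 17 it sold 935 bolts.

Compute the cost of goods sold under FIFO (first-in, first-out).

Jun 17, 935 sold [FIFO — oldest first]: 223 @ $24.45 + 355 @ $26.65 + 333 @ $25.35 + 24 @ $29.15 = $24,054.25
Ending inventory: 307 @ $29.15 = $8,949.05
Check: goods available $33,003.30 = COGS $24,054.25 + ending $8,949.05

COGS = $24,054.25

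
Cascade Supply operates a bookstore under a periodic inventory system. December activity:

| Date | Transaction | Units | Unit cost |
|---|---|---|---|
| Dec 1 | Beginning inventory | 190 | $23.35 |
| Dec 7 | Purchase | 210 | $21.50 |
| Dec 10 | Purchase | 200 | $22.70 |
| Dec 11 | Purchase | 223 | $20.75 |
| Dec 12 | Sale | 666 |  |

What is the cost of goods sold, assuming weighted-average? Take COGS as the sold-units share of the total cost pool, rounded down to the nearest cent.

Dec 12, sell 666: 666/823 × $18,118.75 → $14,662.31
Ending inventory (cost pool remaining) = $3,456.44

COGS = $14,662.31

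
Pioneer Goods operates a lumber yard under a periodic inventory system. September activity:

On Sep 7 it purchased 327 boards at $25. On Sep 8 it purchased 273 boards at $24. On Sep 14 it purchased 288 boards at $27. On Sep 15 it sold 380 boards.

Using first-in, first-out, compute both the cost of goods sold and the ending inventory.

Sep 15, 380 sold [FIFO — oldest first]: 327 @ $25 + 53 @ $24 = $9,447
Ending inventory: 220 @ $24 + 288 @ $27 = $13,056
Check: goods available $22,503 = COGS $9,447 + ending $13,056

COGS = $9,447; ending inventory = $13,056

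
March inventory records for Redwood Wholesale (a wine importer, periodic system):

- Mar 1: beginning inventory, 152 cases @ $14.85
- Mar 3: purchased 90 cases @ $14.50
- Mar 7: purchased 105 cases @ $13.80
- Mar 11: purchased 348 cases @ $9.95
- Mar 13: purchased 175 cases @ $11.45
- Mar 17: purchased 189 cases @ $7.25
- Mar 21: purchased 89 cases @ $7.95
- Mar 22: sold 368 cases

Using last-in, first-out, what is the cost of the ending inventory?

Ending inventory = $9,447.05

Mar 22, 368 sold [LIFO — newest first]: 89 @ $7.95 + 189 @ $7.25 + 90 @ $11.45 = $3,108.30
Ending inventory: 152 @ $14.85 + 90 @ $14.50 + 105 @ $13.80 + 348 @ $9.95 + 85 @ $11.45 = $9,447.05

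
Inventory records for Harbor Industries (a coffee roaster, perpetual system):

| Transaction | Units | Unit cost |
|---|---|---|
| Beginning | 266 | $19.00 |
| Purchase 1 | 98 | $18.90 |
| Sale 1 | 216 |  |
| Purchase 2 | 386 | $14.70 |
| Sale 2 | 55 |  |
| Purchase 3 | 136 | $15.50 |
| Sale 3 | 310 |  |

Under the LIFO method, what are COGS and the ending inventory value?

COGS = $9,568.50; ending inventory = $5,119.90

Sale 1 (216) [LIFO — newest first]: 98 @ $18.90 + 118 @ $19.00 = $4,094.20
Sale 2 (55) [LIFO — newest first]: 55 @ $14.70 = $808.50
Sale 3 (310) [LIFO — newest first]: 136 @ $15.50 + 174 @ $14.70 = $4,665.80
Total COGS = $4,094.20 + $808.50 + $4,665.80 = $9,568.50
Ending inventory: 148 @ $19.00 + 157 @ $14.70 = $5,119.90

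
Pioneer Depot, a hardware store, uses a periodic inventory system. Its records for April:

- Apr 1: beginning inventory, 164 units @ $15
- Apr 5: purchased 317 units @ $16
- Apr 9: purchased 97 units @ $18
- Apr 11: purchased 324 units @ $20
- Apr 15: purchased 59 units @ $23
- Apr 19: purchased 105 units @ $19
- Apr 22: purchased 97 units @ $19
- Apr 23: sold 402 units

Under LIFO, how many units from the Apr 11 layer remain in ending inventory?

Apr 23, 402 sold [LIFO — newest first]: 97 @ $19 + 105 @ $19 + 59 @ $23 + 141 @ $20 = $8,015
Ending inventory: 164 @ $15 + 317 @ $16 + 97 @ $18 + 183 @ $20 = $12,938
Check: goods available $20,953 = COGS $8,015 + ending $12,938

183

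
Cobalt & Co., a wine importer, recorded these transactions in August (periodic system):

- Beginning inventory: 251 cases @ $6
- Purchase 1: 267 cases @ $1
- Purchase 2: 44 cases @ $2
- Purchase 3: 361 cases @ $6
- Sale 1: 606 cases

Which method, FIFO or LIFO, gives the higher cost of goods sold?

LIFO

FIFO COGS: 251 @ $6 + 267 @ $1 + 44 @ $2 + 44 @ $6 = $2,125
LIFO COGS: 361 @ $6 + 44 @ $2 + 201 @ $1 = $2,455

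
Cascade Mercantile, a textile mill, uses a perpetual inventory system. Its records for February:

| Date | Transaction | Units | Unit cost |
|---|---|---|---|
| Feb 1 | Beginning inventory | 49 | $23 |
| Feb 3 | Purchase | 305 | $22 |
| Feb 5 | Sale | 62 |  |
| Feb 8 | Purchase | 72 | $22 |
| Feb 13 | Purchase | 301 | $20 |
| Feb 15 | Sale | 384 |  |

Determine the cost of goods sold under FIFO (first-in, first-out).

Feb 5, 62 sold [FIFO — oldest first]: 49 @ $23 + 13 @ $22 = $1,413
Feb 15, 384 sold [FIFO — oldest first]: 292 @ $22 + 72 @ $22 + 20 @ $20 = $8,408
Total COGS = $1,413 + $8,408 = $9,821
Ending inventory: 281 @ $20 = $5,620
Check: goods available $15,441 = COGS $9,821 + ending $5,620

COGS = $9,821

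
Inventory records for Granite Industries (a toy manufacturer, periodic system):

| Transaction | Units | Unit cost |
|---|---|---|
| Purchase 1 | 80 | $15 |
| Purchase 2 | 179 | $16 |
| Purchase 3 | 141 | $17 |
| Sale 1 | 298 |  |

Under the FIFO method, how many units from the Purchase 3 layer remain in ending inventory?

102

Sale 1 (298) [FIFO — oldest first]: 80 @ $15 + 179 @ $16 + 39 @ $17 = $4,727
Ending inventory: 102 @ $17 = $1,734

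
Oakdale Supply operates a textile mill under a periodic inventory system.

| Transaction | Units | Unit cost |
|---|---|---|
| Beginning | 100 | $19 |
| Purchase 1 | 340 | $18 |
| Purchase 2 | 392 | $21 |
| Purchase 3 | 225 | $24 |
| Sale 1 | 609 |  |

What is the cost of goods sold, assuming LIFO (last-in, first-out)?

Sale 1 (609) [LIFO — newest first]: 225 @ $24 + 384 @ $21 = $13,464
Ending inventory: 100 @ $19 + 340 @ $18 + 8 @ $21 = $8,188

COGS = $13,464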